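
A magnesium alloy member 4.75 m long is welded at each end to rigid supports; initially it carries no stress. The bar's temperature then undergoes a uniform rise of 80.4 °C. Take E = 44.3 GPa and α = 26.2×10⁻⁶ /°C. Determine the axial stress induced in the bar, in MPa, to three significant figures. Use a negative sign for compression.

Free thermal expansion αLΔT = 26.2e-6 · 4750 · 80.4 = 10.01 mm.
The walls impose strain ε = −(10.01)/4750 = -2.1065e-03; σ = Eε = 44300 · -2.1065e-03 = -93.32 MPa.

-93.3 MPa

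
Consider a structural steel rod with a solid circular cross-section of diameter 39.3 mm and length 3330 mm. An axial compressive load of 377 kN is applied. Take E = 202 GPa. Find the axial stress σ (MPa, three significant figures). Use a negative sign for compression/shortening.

A = 1213 mm².
σ = N/A = -377000/1213 = -310.8 MPa.

-311 MPa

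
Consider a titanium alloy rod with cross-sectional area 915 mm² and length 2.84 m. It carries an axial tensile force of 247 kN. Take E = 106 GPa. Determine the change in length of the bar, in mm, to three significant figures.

7.23 mm

δ_mech = NL/(AE) = 247000·2840/(915·106000) = 7.232 mm.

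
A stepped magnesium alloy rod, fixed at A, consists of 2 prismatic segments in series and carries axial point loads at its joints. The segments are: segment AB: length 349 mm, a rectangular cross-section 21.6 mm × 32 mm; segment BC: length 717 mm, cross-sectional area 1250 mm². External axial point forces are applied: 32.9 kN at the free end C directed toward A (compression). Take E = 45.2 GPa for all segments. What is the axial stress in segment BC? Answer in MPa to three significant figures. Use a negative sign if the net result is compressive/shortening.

Internal axial forces (sectioning from the free end, tension +): N_BC = -32.9 kN, N_AB = -32.9 kN.
σ_BC = N_BC/A_BC = -32900/1250 = -26.32 MPa.

-26.3 MPa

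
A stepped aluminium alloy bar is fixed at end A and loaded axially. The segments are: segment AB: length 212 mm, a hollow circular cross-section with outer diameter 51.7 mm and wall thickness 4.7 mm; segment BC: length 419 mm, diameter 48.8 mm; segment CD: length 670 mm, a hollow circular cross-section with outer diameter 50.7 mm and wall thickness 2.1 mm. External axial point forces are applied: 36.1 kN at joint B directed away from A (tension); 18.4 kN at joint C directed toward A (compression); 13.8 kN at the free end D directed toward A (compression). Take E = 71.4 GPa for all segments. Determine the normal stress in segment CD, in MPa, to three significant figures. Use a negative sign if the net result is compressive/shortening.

-43.0 MPa

Internal axial forces (sectioning from the free end, tension +): N_CD = -13.8 kN, N_BC = -32.2 kN, N_AB = 3.9 kN.
A_CD = 320.6 mm².
σ_CD = N_CD/A_CD = -13800/320.6 = -43.04 MPa.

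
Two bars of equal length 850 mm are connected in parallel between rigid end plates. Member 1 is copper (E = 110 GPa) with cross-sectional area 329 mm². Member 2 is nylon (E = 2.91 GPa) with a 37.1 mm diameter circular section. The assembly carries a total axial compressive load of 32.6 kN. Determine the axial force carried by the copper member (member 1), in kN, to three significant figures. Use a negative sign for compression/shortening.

-30.0 kN

A_2 = 1081 mm².
Equal strain + equilibrium ⇒ each member carries load in proportion to AE: A₁E₁ = 36190000 N, A₂E₂ = 3146000 N, ΣAE = 39340000 N.
F₁ = P·A₁E₁/ΣAE = -32600·36190000/39340000 = -29990 N.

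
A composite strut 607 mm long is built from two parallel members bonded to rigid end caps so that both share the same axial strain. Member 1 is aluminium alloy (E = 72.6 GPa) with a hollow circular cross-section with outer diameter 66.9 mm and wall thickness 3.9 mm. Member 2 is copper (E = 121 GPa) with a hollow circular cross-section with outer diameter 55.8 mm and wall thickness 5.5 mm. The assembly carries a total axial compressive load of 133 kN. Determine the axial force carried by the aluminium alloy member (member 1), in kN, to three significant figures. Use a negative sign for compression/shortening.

A_1 = 771.9 mm².
A_2 = 869.1 mm².
Equal strain + equilibrium ⇒ each member carries load in proportion to AE: A₁E₁ = 56040000 N, A₂E₂ = 105200000 N, ΣAE = 161200000 N.
F₁ = P·A₁E₁/ΣAE = -133000·56040000/161200000 = -46230 N.

-46.2 kN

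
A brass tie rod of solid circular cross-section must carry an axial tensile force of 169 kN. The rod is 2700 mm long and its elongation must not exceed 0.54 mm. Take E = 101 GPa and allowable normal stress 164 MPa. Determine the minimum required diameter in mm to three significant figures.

103 mm

Required area A ≥ P/σ_allow = 169000/164 = 1030 mm².
For a solid circular section, d ≥ √(4A/π) = 36.22 mm.
Elongation limit: A ≥ PL/(Eδ_allow) = 169000·2700/(101000·0.54) = 8366 mm² ⇒ d ≥ 103.2 mm.
The elongation limit governs.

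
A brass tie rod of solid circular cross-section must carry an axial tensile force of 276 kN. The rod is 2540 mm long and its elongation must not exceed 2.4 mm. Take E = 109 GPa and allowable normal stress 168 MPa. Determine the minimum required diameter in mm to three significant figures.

Required area A ≥ P/σ_allow = 276000/168 = 1643 mm².
For a solid circular section, d ≥ √(4A/π) = 45.74 mm.
Elongation limit: A ≥ PL/(Eδ_allow) = 276000·2540/(109000·2.4) = 2680 mm² ⇒ d ≥ 58.41 mm.
The elongation limit governs.

58.4 mm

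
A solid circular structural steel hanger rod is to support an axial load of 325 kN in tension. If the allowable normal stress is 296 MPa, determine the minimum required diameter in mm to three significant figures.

Required area A ≥ P/σ_allow = 325000/296 = 1098 mm².
For a solid circular section, d ≥ √(4A/π) = 37.39 mm.

37.4 mm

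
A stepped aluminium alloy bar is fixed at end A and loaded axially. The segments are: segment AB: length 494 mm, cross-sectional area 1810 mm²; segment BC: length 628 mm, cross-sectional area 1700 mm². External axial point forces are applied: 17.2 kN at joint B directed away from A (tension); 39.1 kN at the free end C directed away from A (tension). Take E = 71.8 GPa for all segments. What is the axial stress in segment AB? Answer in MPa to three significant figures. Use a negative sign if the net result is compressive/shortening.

31.1 MPa

Internal axial forces (sectioning from the free end, tension +): N_BC = 39.1 kN, N_AB = 56.3 kN.
σ_AB = N_AB/A_AB = 56300/1810 = 31.1 MPa.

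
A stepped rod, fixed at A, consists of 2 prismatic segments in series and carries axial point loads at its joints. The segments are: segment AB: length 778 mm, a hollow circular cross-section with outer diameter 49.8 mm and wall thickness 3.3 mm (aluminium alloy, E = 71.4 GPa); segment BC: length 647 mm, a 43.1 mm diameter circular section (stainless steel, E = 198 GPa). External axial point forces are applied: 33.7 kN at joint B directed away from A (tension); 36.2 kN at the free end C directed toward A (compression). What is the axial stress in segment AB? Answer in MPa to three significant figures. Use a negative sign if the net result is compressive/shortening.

-5.19 MPa

Internal axial forces (sectioning from the free end, tension +): N_BC = -36.2 kN, N_AB = -2.5 kN.
A_AB = 482.1 mm².
σ_AB = N_AB/A_AB = -2500/482.1 = -5.186 MPa.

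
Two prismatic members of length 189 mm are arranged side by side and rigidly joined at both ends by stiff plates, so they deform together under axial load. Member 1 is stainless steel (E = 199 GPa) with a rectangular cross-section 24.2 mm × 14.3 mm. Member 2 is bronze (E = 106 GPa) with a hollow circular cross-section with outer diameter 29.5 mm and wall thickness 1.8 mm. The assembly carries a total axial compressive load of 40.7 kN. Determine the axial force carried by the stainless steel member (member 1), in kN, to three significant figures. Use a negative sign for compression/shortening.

A_1 = 346.1 mm².
A_2 = 156.6 mm².
Equal strain + equilibrium ⇒ each member carries load in proportion to AE: A₁E₁ = 68870000 N, A₂E₂ = 16600000 N, ΣAE = 85470000 N.
F₁ = P·A₁E₁/ΣAE = -40700·68870000/85470000 = -32790 N.

-32.8 kN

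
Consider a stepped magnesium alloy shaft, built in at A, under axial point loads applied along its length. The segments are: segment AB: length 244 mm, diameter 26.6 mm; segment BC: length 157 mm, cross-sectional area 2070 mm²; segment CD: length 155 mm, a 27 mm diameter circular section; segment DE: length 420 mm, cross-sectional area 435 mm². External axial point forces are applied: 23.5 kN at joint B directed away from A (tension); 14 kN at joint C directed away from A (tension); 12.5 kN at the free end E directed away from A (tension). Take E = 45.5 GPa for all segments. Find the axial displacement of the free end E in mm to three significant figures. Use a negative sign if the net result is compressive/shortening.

Internal axial forces (sectioning from the free end, tension +): N_DE = 12.5 kN, N_CD = 12.5 kN, N_BC = 26.5 kN, N_AB = 50 kN.
A_AB = 555.7 mm².
A_CD = 572.6 mm².
δ_AB = 50000·244/(555.7·45500) = 0.4825 mm
δ_BC = 26500·157/(2070·45500) = 0.04417 mm
δ_CD = 12500·155/(572.6·45500) = 0.07437 mm
δ_DE = 12500·420/(435·45500) = 0.2653 mm
δ = Σδ_i = 0.8663 mm.

0.866 mm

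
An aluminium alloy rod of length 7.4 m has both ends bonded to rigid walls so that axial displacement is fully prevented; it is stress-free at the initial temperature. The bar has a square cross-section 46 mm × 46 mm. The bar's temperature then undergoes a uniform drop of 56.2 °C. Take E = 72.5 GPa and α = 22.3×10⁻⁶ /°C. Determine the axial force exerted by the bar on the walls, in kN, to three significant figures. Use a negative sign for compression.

Free thermal expansion αLΔT = 22.3e-6 · 7400 · -56.2 = -9.274 mm.
The walls impose strain ε = −(-9.274)/7400 = 1.2533e-03; σ = Eε = 72500 · 1.2533e-03 = 90.86 MPa.
Wall reaction R = σ·A = 90.86·2116 = 192300 N = 192.3 kN.

192 kN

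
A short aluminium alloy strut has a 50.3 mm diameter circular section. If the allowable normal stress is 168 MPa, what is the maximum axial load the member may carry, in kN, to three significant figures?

A = 1987 mm².
P_max = σ_allow · A = 168 · 1987 = 333800 N = 333.8 kN.

334 kN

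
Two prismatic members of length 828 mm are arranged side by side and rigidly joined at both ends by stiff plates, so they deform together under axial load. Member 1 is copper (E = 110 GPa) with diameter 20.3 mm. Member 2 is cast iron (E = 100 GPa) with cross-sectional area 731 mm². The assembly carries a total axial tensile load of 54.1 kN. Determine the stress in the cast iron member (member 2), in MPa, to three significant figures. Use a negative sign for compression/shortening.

49.8 MPa

A_1 = 323.7 mm².
Equal strain + equilibrium ⇒ each member carries load in proportion to AE: A₁E₁ = 35600000 N, A₂E₂ = 73100000 N, ΣAE = 108700000 N.
σ₂ = P·E₂/ΣAE = 54100·100000/108700000 = 49.77 MPa.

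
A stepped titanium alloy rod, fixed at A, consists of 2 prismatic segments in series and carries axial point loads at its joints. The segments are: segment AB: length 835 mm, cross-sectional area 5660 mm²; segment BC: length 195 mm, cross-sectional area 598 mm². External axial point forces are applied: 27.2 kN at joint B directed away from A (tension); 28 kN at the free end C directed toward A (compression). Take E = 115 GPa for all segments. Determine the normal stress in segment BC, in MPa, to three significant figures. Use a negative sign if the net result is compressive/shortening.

Internal axial forces (sectioning from the free end, tension +): N_BC = -28 kN, N_AB = -0.8 kN.
σ_BC = N_BC/A_BC = -28000/598 = -46.82 MPa.

-46.8 MPa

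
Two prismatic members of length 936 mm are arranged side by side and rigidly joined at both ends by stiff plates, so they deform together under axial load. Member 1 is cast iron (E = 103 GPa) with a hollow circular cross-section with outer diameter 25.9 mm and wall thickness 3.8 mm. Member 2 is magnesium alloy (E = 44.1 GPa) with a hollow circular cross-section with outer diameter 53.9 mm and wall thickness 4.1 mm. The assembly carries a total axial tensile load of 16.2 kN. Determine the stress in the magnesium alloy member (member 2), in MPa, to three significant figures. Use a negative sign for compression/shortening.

12.9 MPa

A_1 = 263.8 mm².
A_2 = 641.5 mm².
Equal strain + equilibrium ⇒ each member carries load in proportion to AE: A₁E₁ = 27170000 N, A₂E₂ = 28290000 N, ΣAE = 55460000 N.
σ₂ = P·E₂/ΣAE = 16200·44100/55460000 = 12.88 MPa.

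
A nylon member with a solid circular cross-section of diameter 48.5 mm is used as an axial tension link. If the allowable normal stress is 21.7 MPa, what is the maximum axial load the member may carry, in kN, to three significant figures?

40.1 kN

A = 1847 mm².
P_max = σ_allow · A = 21.7 · 1847 = 40090 N = 40.09 kN.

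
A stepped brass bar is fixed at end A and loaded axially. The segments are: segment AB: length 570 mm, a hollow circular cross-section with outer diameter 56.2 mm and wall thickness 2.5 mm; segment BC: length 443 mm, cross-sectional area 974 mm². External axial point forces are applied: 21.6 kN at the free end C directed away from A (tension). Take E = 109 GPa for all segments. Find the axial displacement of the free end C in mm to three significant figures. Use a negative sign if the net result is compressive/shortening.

0.358 mm

Internal axial forces (sectioning from the free end, tension +): N_BC = 21.6 kN, N_AB = 21.6 kN.
A_AB = 421.8 mm².
δ_AB = 21600·570/(421.8·109000) = 0.2678 mm
δ_BC = 21600·443/(974·109000) = 0.09013 mm
δ = Σδ_i = 0.3579 mm.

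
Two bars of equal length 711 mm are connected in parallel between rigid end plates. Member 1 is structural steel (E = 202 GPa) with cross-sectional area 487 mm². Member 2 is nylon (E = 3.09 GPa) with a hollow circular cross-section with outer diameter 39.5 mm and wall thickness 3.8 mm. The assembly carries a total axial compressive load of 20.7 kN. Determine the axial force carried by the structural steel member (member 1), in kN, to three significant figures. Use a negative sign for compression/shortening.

-20.4 kN

A_2 = 426.2 mm².
Equal strain + equilibrium ⇒ each member carries load in proportion to AE: A₁E₁ = 98370000 N, A₂E₂ = 1317000 N, ΣAE = 99690000 N.
F₁ = P·A₁E₁/ΣAE = -20700·98370000/99690000 = -20430 N.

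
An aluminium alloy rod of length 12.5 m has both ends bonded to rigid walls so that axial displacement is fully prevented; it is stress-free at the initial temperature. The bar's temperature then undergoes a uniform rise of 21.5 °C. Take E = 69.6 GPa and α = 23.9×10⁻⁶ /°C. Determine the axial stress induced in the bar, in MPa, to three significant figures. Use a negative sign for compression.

-35.8 MPa

Free thermal expansion αLΔT = 23.9e-6 · 12500 · 21.5 = 6.423 mm.
The walls impose strain ε = −(6.423)/12500 = -5.1385e-04; σ = Eε = 69600 · -5.1385e-04 = -35.76 MPa.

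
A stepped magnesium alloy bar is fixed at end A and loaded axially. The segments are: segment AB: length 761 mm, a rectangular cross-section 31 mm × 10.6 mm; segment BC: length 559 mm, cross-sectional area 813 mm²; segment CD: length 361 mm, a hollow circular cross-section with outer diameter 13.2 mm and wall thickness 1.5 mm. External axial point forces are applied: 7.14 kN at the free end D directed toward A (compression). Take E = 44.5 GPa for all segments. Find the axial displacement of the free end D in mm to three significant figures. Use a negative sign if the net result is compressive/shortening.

-1.53 mm

Internal axial forces (sectioning from the free end, tension +): N_CD = -7.14 kN, N_BC = -7.14 kN, N_AB = -7.14 kN.
A_AB = 328.6 mm².
A_CD = 55.13 mm².
δ_AB = -7140·761/(328.6·44500) = -0.3716 mm
δ_BC = -7140·559/(813·44500) = -0.1103 mm
δ_CD = -7140·361/(55.13·44500) = -1.051 mm
δ = Σδ_i = -1.532 mm.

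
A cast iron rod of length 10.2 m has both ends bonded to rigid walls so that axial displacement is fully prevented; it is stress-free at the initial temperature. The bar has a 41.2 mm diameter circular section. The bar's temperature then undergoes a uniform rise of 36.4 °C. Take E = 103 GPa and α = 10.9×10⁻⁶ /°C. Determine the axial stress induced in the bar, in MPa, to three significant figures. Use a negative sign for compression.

Free thermal expansion αLΔT = 10.9e-6 · 10200 · 36.4 = 4.047 mm.
The walls impose strain ε = −(4.047)/10200 = -3.9676e-04; σ = Eε = 103000 · -3.9676e-04 = -40.87 MPa.

-40.9 MPa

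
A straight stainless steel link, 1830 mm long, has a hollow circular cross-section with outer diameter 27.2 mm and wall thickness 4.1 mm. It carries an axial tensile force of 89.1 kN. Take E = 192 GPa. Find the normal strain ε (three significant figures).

0.00156

A = 297.5 mm².
σ = N/A = 299.5 MPa; ε = σ/E = 299.5/192000 = 1.560e-03.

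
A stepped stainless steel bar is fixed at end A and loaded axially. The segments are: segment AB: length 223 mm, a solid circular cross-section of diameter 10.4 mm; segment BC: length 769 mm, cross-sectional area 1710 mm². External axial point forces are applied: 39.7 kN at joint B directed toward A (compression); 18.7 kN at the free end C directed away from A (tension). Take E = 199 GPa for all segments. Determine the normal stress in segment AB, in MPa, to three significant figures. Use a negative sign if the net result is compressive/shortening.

-247 MPa

Internal axial forces (sectioning from the free end, tension +): N_BC = 18.7 kN, N_AB = -21 kN.
A_AB = 84.95 mm².
σ_AB = N_AB/A_AB = -21000/84.95 = -247.2 MPa.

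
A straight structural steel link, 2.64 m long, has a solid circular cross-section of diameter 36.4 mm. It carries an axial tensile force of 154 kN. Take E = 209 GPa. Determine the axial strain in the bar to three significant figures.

A = 1041 mm².
σ = N/A = 148 MPa; ε = σ/E = 148/209000 = 7.081e-04.

7.08e-04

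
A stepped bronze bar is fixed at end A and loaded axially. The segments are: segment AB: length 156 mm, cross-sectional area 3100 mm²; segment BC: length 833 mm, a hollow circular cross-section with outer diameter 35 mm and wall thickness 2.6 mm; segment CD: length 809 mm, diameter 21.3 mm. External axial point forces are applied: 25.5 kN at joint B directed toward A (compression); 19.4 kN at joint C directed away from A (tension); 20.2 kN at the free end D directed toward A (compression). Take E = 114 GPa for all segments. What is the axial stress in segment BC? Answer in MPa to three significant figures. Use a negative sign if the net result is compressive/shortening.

-3.02 MPa

Internal axial forces (sectioning from the free end, tension +): N_CD = -20.2 kN, N_BC = -0.8 kN, N_AB = -26.3 kN.
A_BC = 264.6 mm².
σ_BC = N_BC/A_BC = -800/264.6 = -3.023 MPa.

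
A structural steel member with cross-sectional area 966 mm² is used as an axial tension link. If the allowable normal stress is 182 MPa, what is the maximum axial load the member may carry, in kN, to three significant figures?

176 kN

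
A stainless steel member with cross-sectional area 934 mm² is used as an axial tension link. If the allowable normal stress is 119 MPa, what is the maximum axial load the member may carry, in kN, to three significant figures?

P_max = σ_allow · A = 119 · 934 = 111100 N = 111.1 kN.

111 kN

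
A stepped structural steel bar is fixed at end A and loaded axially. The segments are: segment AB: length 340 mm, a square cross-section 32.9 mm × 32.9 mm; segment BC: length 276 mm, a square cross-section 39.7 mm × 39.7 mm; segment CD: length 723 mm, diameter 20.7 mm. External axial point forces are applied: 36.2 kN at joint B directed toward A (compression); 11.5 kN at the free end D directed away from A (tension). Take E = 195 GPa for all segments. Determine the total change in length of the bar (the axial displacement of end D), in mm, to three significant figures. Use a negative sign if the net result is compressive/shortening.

0.0972 mm

Internal axial forces (sectioning from the free end, tension +): N_CD = 11.5 kN, N_BC = 11.5 kN, N_AB = -24.7 kN.
A_AB = 1082 mm².
A_BC = 1576 mm².
A_CD = 336.5 mm².
δ_AB = -24700·340/(1082·195000) = -0.03979 mm
δ_BC = 11500·276/(1576·195000) = 0.01033 mm
δ_CD = 11500·723/(336.5·195000) = 0.1267 mm
δ = Σδ_i = 0.09724 mm.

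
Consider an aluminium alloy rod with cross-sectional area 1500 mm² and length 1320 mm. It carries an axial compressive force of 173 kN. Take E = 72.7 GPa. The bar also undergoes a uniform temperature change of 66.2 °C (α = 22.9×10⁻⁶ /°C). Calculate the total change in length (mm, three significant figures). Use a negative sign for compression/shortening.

δ_mech = NL/(AE) = -173000·1320/(1500·72700) = -2.094 mm.
δ_thermal = αLΔT = 22.9e-6·1320·66.2 = 2.001 mm.
δ = δ_mech + δ_thermal = -0.09299 mm.

-0.0930 mm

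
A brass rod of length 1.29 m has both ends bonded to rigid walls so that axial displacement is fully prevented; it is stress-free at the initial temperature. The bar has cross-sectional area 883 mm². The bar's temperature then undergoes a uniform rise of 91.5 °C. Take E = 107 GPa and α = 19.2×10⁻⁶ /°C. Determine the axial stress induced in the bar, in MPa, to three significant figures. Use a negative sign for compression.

-188 MPa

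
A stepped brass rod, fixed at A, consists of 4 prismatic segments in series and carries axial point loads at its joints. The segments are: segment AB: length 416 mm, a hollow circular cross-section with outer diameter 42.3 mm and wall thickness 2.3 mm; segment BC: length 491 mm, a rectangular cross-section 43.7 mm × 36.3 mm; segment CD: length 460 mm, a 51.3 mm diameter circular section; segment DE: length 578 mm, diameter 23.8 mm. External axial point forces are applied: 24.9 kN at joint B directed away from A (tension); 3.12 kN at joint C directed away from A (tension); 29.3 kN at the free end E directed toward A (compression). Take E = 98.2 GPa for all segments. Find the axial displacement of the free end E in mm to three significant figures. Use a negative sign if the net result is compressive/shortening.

Internal axial forces (sectioning from the free end, tension +): N_DE = -29.3 kN, N_CD = -29.3 kN, N_BC = -26.18 kN, N_AB = -1.28 kN.
A_AB = 289 mm².
A_BC = 1586 mm².
A_CD = 2067 mm².
A_DE = 444.9 mm².
δ_AB = -1280·416/(289·98200) = -0.01876 mm
δ_BC = -26180·491/(1586·98200) = -0.08252 mm
δ_CD = -29300·460/(2067·98200) = -0.0664 mm
δ_DE = -29300·578/(444.9·98200) = -0.3877 mm
δ = Σδ_i = -0.5553 mm.

-0.555 mm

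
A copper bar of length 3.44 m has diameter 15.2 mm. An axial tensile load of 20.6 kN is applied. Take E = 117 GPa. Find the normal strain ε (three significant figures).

A = 181.5 mm².
σ = N/A = 113.5 MPa; ε = σ/E = 113.5/117000 = 9.703e-04.

9.70e-04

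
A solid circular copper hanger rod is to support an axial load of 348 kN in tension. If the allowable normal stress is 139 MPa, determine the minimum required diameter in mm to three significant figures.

56.5 mm

Required area A ≥ P/σ_allow = 348000/139 = 2504 mm².
For a solid circular section, d ≥ √(4A/π) = 56.46 mm.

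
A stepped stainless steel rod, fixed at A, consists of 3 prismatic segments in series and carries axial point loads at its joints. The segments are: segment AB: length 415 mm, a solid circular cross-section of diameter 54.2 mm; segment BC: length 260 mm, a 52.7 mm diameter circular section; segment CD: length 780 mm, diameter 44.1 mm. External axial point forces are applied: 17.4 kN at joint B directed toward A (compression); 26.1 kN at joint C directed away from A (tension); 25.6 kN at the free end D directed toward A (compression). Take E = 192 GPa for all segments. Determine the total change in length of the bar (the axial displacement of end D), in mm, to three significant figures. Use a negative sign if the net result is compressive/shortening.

-0.0836 mm

Internal axial forces (sectioning from the free end, tension +): N_CD = -25.6 kN, N_BC = 0.5 kN, N_AB = -16.9 kN.
A_AB = 2307 mm².
A_BC = 2181 mm².
A_CD = 1527 mm².
δ_AB = -16900·415/(2307·192000) = -0.01583 mm
δ_BC = 500·260/(2181·192000) = 0.0003104 mm
δ_CD = -25600·780/(1527·192000) = -0.06809 mm
δ = Σδ_i = -0.08361 mm.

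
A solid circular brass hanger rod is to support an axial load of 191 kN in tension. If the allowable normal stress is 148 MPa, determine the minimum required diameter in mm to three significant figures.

Required area A ≥ P/σ_allow = 191000/148 = 1291 mm².
For a solid circular section, d ≥ √(4A/π) = 40.54 mm.

40.5 mm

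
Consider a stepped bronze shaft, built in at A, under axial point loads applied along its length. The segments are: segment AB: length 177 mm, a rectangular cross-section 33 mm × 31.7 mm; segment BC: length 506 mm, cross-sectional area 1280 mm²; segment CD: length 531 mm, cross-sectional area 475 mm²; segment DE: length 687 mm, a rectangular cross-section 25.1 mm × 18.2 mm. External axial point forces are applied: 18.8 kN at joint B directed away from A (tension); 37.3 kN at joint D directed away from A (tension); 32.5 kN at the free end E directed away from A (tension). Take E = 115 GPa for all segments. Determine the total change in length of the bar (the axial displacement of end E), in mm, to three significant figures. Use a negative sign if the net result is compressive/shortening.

1.47 mm

Internal axial forces (sectioning from the free end, tension +): N_DE = 32.5 kN, N_CD = 69.8 kN, N_BC = 69.8 kN, N_AB = 88.6 kN.
A_AB = 1046 mm².
A_DE = 456.8 mm².
δ_AB = 88600·177/(1046·115000) = 0.1304 mm
δ_BC = 69800·506/(1280·115000) = 0.2399 mm
δ_CD = 69800·531/(475·115000) = 0.6785 mm
δ_DE = 32500·687/(456.8·115000) = 0.425 mm
δ = Σδ_i = 1.474 mm.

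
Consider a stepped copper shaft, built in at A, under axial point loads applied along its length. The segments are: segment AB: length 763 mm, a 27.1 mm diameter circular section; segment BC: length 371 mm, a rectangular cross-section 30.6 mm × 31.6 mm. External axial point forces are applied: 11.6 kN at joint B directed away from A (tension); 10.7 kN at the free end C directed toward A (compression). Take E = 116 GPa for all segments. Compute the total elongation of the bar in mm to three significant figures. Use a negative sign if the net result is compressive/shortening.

-0.0251 mm

Internal axial forces (sectioning from the free end, tension +): N_BC = -10.7 kN, N_AB = 0.9 kN.
A_AB = 576.8 mm².
A_BC = 967 mm².
δ_AB = 900·763/(576.8·116000) = 0.01026 mm
δ_BC = -10700·371/(967·116000) = -0.03539 mm
δ = Σδ_i = -0.02513 mm.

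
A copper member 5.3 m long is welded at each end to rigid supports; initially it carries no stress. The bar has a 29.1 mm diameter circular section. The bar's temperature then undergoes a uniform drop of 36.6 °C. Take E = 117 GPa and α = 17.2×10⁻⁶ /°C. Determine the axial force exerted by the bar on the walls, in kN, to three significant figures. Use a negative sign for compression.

49.0 kN

Free thermal expansion αLΔT = 17.2e-6 · 5300 · -36.6 = -3.336 mm.
The walls impose strain ε = −(-3.336)/5300 = 6.2952e-04; σ = Eε = 117000 · 6.2952e-04 = 73.65 MPa.
Wall reaction R = σ·A = 73.65·665.1 = 48990 N = 48.99 kN.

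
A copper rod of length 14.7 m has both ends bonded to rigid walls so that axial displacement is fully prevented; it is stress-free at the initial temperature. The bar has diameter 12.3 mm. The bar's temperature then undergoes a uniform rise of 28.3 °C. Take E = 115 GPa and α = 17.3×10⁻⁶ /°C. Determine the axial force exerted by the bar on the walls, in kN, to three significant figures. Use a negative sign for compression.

-6.69 kN

Free thermal expansion αLΔT = 17.3e-6 · 14700 · 28.3 = 7.197 mm.
The walls impose strain ε = −(7.197)/14700 = -4.8959e-04; σ = Eε = 115000 · -4.8959e-04 = -56.3 MPa.
Wall reaction R = σ·A = -56.3·118.8 = -6690 N = -6.69 kN.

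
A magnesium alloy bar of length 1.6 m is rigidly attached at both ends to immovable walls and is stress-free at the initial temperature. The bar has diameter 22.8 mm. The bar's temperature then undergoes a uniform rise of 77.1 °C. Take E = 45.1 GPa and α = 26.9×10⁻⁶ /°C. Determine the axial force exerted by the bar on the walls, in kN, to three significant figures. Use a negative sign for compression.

-38.2 kN

Free thermal expansion αLΔT = 26.9e-6 · 1600 · 77.1 = 3.318 mm.
The walls impose strain ε = −(3.318)/1600 = -2.0740e-03; σ = Eε = 45100 · -2.0740e-03 = -93.54 MPa.
Wall reaction R = σ·A = -93.54·408.3 = -38190 N = -38.19 kN.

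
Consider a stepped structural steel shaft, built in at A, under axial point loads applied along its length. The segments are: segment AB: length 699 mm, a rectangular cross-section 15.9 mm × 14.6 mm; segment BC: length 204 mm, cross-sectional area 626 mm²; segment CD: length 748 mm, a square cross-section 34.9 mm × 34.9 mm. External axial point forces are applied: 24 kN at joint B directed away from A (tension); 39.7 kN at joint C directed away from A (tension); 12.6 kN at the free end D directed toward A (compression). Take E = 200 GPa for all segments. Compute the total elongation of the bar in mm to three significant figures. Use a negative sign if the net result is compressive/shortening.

0.775 mm

Internal axial forces (sectioning from the free end, tension +): N_CD = -12.6 kN, N_BC = 27.1 kN, N_AB = 51.1 kN.
A_AB = 232.1 mm².
A_CD = 1218 mm².
δ_AB = 51100·699/(232.1·200000) = 0.7693 mm
δ_BC = 27100·204/(626·200000) = 0.04416 mm
δ_CD = -12600·748/(1218·200000) = -0.03869 mm
δ = Σδ_i = 0.7748 mm.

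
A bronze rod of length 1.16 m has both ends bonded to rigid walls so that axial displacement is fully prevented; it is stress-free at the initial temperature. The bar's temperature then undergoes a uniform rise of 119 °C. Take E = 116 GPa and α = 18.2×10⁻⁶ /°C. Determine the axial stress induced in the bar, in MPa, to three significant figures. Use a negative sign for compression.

-251 MPa

Free thermal expansion αLΔT = 18.2e-6 · 1160 · 119 = 2.512 mm.
The walls impose strain ε = −(2.512)/1160 = -2.1658e-03; σ = Eε = 116000 · -2.1658e-03 = -251.2 MPa.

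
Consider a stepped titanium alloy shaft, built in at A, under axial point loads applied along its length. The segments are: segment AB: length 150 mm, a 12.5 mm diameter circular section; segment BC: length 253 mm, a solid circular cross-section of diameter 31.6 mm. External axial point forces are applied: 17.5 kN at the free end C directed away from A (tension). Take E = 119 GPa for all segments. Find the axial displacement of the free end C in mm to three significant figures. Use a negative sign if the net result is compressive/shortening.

Internal axial forces (sectioning from the free end, tension +): N_BC = 17.5 kN, N_AB = 17.5 kN.
A_AB = 122.7 mm².
A_BC = 784.3 mm².
δ_AB = 17500·150/(122.7·119000) = 0.1798 mm
δ_BC = 17500·253/(784.3·119000) = 0.04744 mm
δ = Σδ_i = 0.2272 mm.

0.227 mm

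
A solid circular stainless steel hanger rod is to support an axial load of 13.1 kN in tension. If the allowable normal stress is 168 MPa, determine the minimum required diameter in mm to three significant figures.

9.96 mm

Required area A ≥ P/σ_allow = 13100/168 = 77.98 mm².
For a solid circular section, d ≥ √(4A/π) = 9.964 mm.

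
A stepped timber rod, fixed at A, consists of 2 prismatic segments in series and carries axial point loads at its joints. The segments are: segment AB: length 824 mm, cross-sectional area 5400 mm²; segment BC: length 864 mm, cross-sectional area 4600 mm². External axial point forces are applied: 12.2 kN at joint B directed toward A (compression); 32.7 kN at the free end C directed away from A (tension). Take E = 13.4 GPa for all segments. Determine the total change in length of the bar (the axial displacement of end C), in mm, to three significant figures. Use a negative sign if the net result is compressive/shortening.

Internal axial forces (sectioning from the free end, tension +): N_BC = 32.7 kN, N_AB = 20.5 kN.
δ_AB = 20500·824/(5400·13400) = 0.2334 mm
δ_BC = 32700·864/(4600·13400) = 0.4584 mm
δ = Σδ_i = 0.6918 mm.

0.692 mm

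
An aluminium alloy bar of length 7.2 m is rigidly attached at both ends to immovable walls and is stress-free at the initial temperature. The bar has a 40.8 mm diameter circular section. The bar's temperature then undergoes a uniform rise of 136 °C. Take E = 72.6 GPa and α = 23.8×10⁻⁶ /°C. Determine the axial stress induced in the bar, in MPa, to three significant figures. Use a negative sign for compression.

Free thermal expansion αLΔT = 23.8e-6 · 7200 · 136 = 23.3 mm.
The walls impose strain ε = −(23.3)/7200 = -3.2368e-03; σ = Eε = 72600 · -3.2368e-03 = -235 MPa.

-235 MPa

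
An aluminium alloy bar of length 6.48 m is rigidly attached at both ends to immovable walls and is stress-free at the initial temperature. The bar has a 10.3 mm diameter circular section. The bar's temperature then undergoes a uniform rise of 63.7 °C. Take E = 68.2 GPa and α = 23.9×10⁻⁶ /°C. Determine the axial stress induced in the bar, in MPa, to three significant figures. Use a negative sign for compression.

Free thermal expansion αLΔT = 23.9e-6 · 6480 · 63.7 = 9.865 mm.
The walls impose strain ε = −(9.865)/6480 = -1.5224e-03; σ = Eε = 68200 · -1.5224e-03 = -103.8 MPa.

-104 MPa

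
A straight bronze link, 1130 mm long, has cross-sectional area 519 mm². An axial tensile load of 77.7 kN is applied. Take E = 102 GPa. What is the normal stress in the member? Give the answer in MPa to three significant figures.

σ = N/A = 77700/519 = 149.7 MPa.

150 MPa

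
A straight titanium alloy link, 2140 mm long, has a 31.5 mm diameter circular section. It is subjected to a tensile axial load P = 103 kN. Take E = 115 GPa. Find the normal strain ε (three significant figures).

A = 779.3 mm².
σ = N/A = 132.2 MPa; ε = σ/E = 132.2/115000 = 1.149e-03.

0.00115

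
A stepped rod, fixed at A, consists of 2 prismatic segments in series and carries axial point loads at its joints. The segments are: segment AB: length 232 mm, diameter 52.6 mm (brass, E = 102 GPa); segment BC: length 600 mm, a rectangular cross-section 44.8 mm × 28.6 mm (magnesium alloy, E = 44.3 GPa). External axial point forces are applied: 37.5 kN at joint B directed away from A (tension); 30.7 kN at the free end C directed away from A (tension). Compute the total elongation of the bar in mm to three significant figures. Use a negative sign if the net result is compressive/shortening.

0.396 mm

Internal axial forces (sectioning from the free end, tension +): N_BC = 30.7 kN, N_AB = 68.2 kN.
A_AB = 2173 mm².
A_BC = 1281 mm².
δ_AB = 68200·232/(2173·102000) = 0.07139 mm
δ_BC = 30700·600/(1281·44300) = 0.3245 mm
δ = Σδ_i = 0.3959 mm.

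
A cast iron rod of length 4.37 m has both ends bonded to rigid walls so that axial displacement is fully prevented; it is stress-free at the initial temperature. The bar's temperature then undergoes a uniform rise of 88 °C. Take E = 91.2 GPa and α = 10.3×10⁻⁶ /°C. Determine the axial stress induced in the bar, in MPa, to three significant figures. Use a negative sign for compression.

Free thermal expansion αLΔT = 10.3e-6 · 4370 · 88 = 3.961 mm.
The walls impose strain ε = −(3.961)/4370 = -9.0640e-04; σ = Eε = 91200 · -9.0640e-04 = -82.66 MPa.

-82.7 MPa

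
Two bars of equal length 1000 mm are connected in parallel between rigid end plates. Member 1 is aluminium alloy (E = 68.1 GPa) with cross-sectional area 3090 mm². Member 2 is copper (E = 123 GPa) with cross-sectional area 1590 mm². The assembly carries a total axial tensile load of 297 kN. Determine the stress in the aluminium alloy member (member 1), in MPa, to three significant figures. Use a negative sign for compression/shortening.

49.8 MPa

Equal strain + equilibrium ⇒ each member carries load in proportion to AE: A₁E₁ = 210400000 N, A₂E₂ = 195600000 N, ΣAE = 406000000 N.
σ₁ = P·E₁/ΣAE = 297000·68100/406000000 = 49.82 MPa.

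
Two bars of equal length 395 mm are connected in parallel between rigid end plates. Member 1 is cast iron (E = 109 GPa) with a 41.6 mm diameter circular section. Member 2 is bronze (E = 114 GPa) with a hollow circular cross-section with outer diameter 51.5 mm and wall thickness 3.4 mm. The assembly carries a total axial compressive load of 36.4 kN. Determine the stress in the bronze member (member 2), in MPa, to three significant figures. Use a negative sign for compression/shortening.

A_1 = 1359 mm².
A_2 = 513.8 mm².
Equal strain + equilibrium ⇒ each member carries load in proportion to AE: A₁E₁ = 148200000 N, A₂E₂ = 58570000 N, ΣAE = 206700000 N.
σ₂ = P·E₂/ΣAE = -36400·114000/206700000 = -20.07 MPa.

-20.1 MPa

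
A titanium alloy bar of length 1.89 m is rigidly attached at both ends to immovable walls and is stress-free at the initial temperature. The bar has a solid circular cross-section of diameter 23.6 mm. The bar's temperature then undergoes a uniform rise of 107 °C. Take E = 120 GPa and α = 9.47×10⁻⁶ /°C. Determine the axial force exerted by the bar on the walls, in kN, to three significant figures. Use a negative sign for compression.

Free thermal expansion αLΔT = 9.47e-6 · 1890 · 107 = 1.915 mm.
The walls impose strain ε = −(1.915)/1890 = -1.0133e-03; σ = Eε = 120000 · -1.0133e-03 = -121.6 MPa.
Wall reaction R = σ·A = -121.6·437.4 = -53190 N = -53.19 kN.

-53.2 kN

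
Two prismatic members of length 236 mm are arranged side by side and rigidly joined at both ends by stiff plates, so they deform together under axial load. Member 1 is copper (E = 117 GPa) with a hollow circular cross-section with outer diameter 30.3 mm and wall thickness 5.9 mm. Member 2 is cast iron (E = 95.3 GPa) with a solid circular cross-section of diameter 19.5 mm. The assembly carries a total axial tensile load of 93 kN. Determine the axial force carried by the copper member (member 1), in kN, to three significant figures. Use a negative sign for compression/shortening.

60.5 kN

A_1 = 452.3 mm².
A_2 = 298.6 mm².
Equal strain + equilibrium ⇒ each member carries load in proportion to AE: A₁E₁ = 52910000 N, A₂E₂ = 28460000 N, ΣAE = 81380000 N.
F₁ = P·A₁E₁/ΣAE = 93000·52910000/81380000 = 60470 N.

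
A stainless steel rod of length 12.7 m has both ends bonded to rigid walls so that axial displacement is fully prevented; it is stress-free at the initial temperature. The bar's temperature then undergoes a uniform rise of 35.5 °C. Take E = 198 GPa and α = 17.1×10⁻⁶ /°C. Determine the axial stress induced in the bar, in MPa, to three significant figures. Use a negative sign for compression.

Free thermal expansion αLΔT = 17.1e-6 · 12700 · 35.5 = 7.71 mm.
The walls impose strain ε = −(7.71)/12700 = -6.0705e-04; σ = Eε = 198000 · -6.0705e-04 = -120.2 MPa.

-120 MPa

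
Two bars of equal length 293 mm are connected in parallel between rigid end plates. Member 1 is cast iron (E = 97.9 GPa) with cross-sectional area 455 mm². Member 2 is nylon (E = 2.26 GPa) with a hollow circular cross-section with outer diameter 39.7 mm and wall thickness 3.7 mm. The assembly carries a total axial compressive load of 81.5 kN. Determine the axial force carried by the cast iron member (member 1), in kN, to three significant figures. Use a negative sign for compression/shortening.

A_2 = 418.5 mm².
Equal strain + equilibrium ⇒ each member carries load in proportion to AE: A₁E₁ = 44540000 N, A₂E₂ = 945700 N, ΣAE = 45490000 N.
F₁ = P·A₁E₁/ΣAE = -81500·44540000/45490000 = -79810 N.

-79.8 kN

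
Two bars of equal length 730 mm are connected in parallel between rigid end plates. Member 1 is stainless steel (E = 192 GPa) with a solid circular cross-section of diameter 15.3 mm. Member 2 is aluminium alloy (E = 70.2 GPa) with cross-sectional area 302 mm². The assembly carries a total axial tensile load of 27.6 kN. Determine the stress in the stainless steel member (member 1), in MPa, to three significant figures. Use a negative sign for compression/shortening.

93.8 MPa

A_1 = 183.9 mm².
Equal strain + equilibrium ⇒ each member carries load in proportion to AE: A₁E₁ = 35300000 N, A₂E₂ = 21200000 N, ΣAE = 56500000 N.
σ₁ = P·E₁/ΣAE = 27600·192000/56500000 = 93.79 MPa.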